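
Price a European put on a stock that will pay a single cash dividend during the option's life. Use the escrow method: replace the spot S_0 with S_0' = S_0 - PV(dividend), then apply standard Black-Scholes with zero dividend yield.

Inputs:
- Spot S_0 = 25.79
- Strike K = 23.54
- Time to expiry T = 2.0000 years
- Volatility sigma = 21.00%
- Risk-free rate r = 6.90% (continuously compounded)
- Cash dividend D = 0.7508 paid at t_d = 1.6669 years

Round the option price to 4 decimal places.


Answer: Price = 0.9841

Derivation:
PV(D) = D * exp(-r * t_d) = 0.7508 * 0.89135179 = 0.66922693
S_0' = S_0 - PV(D) = 25.7900 - 0.66922693 = 25.12077307
d1 = (ln(S_0'/K) + (r + sigma^2/2)*T) / (sigma*sqrt(T)) = 0.83200883
d2 = d1 - sigma*sqrt(T) = 0.53502398
exp(-rT) = 0.87109869
N(-d1) = 0.20270198; N(-d2) = 0.29631664
P = K * exp(-rT) * N(-d2) - S_0' * N(-d1) = 23.5400 * 0.87109869 * 0.29631664 - 25.12077307 * 0.20270198 = 0.9841


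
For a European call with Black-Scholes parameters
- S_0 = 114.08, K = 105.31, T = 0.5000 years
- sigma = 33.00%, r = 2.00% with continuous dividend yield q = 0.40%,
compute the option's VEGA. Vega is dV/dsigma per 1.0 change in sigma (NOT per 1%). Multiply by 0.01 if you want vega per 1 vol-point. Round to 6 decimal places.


d1 = 0.4937601314; d2 = 0.2604148936
phi(d1) = 0.3531585874; exp(-qT) = 0.9980019987; exp(-rT) = 0.9900498337
Vega = S * exp(-qT) * phi(d1) * sqrt(T) = 114.0800 * 0.9980019987 * 0.3531585874 * 0.7071067812 = 28.431233

Answer: Vega = 28.431233


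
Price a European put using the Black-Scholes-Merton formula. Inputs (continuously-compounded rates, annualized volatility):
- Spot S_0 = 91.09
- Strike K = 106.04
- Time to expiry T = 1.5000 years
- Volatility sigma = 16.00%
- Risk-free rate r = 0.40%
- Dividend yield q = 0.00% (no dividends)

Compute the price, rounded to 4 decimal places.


Answer: Price = 16.8495

Derivation:
d1 = (ln(S/K) + (r - q + 0.5*sigma^2) * T) / (sigma * sqrt(T)) = -0.64691204
d2 = d1 - sigma * sqrt(T) = -0.84287122
exp(-rT) = 0.99401796; exp(-qT) = 1.00000000
P = K * exp(-rT) * N(-d2) - S_0 * exp(-qT) * N(-d1)
N(-d1) = 0.74115556; N(-d2) = 0.80034976
P = 106.0400 * 0.99401796 * 0.80034976 - 91.0900 * 1.00000000 * 0.74115556 = 16.8495


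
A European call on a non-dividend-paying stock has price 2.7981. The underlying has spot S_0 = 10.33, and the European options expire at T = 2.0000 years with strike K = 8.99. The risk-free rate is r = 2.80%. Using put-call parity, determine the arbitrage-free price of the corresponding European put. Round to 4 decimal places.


Put-call parity: C - P = S_0 * exp(-qT) - K * exp(-rT).
S_0 * exp(-qT) = 10.3300 * 1.00000000 = 10.33000000
K * exp(-rT) = 8.9900 * 0.94553914 = 8.50039683
P = C - S*exp(-qT) + K*exp(-rT)
P = 2.7981 - 10.33000000 + 8.50039683 = 0.9685

Answer: Put price = 0.9685


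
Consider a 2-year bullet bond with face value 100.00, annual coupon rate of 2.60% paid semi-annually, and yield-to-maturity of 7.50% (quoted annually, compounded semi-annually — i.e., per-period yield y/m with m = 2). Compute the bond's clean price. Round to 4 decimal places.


Coupon per period c = face * coupon_rate / m = 1.300000
Periods per year m = 2; per-period yield y/m = 0.037500
Number of cashflows N = 4
Cashflows (t years, CF_t, discount factor 1/(1+y/m)^(m*t), PV):
  t = 0.5000: CF_t = 1.300000, DF = 0.963855, PV = 1.253012
  t = 1.0000: CF_t = 1.300000, DF = 0.929017, PV = 1.207722
  t = 1.5000: CF_t = 1.300000, DF = 0.895438, PV = 1.164070
  t = 2.0000: CF_t = 101.300000, DF = 0.863073, PV = 87.429305
Price P = sum_t PV_t = 91.054109

Answer: Price = 91.0541


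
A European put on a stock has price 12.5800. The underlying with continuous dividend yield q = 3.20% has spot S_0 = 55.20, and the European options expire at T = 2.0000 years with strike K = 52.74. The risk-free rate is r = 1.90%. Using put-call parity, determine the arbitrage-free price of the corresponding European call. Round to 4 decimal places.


Put-call parity: C - P = S_0 * exp(-qT) - K * exp(-rT).
S_0 * exp(-qT) = 55.2000 * 0.93800500 = 51.77787597
K * exp(-rT) = 52.7400 * 0.96271294 = 50.77348050
C = P + S*exp(-qT) - K*exp(-rT)
C = 12.5800 + 51.77787597 - 50.77348050 = 13.5844

Answer: Call price = 13.5844


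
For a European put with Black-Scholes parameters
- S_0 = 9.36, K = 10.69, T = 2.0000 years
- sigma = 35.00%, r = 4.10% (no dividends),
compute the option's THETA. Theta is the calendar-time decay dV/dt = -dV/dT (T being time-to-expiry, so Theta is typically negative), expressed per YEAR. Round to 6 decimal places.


d1 = 0.1447277177; d2 = -0.3502470291
phi(d1) = 0.3947859383; exp(-qT) = 1.0000000000; exp(-rT) = 0.9212719587
Theta = -S*exp(-qT)*phi(d1)*sigma/(2*sqrt(T)) + r*K*exp(-rT)*N(-d2) - q*S*exp(-qT)*N(-d1)
N(-d1) = 0.4424629270; N(-d2) = 0.6369233424; sqrt(T) = 1.4142135624
Term 1 = -9.3600 * 1.0000000000 * 0.3947859383 * 0.3500 / (2 * 1.4142135624) = -0.4572572235
Term 2 = 0.0410 * 10.6900 * 0.9212719587 * 0.6369233424 = 0.2571796375
Term 3 = 0 (no dividend yield, q = 0)
Theta = -0.4572572235 + (0.2571796375) + (0.0000000000) = -0.200078

Answer: Theta = -0.200078


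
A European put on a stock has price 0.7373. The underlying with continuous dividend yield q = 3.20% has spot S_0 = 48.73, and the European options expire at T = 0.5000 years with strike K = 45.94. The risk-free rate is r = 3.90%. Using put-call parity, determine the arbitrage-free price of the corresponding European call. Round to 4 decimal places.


Answer: Call price = 3.6410

Derivation:
Put-call parity: C - P = S_0 * exp(-qT) - K * exp(-rT).
S_0 * exp(-qT) = 48.7300 * 0.98412732 = 47.95652431
K * exp(-rT) = 45.9400 * 0.98068890 = 45.05284784
C = P + S*exp(-qT) - K*exp(-rT)
C = 0.7373 + 47.95652431 - 45.05284784 = 3.6410


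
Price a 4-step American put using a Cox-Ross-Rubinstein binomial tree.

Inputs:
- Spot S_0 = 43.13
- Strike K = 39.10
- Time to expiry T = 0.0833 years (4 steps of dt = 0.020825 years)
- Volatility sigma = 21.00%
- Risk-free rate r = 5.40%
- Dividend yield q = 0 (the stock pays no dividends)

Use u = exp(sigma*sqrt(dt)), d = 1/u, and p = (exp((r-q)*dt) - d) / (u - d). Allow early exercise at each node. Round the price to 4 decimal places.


dt = T/N = 0.020825
u = exp(sigma*sqrt(dt)) = 1.030769; d = 1/u = 0.970150
p = (exp((r-q)*dt) - d) / (u - d) = 0.510986
Discount per step: exp(-r*dt) = 0.998876
Stock lattice S(k, i) with i counting down-moves:
  k=0: S(0,0) = 43.1300
  k=1: S(1,0) = 44.4571; S(1,1) = 41.8426
  k=2: S(2,0) = 45.8249; S(2,1) = 43.1300; S(2,2) = 40.5935
  k=3: S(3,0) = 47.2349; S(3,1) = 44.4571; S(3,2) = 41.8426; S(3,3) = 39.3818
  k=4: S(4,0) = 48.6883; S(4,1) = 45.8249; S(4,2) = 43.1300; S(4,3) = 40.5935; S(4,4) = 38.2063
Terminal payoffs V(N, i) = max(K - S_T, 0):
  V(4,0) = 0.000000; V(4,1) = 0.000000; V(4,2) = 0.000000; V(4,3) = 0.000000; V(4,4) = 0.893735
Backward induction: V(k, i) = exp(-r*dt) * [p * V(k+1, i) + (1-p) * V(k+1, i+1)]; then take max(V_cont, immediate exercise) for American.
  V(3,0) = exp(-r*dt) * [p*0.000000 + (1-p)*0.000000] = 0.000000; exercise = 0.000000; V(3,0) = max -> 0.000000
  V(3,1) = exp(-r*dt) * [p*0.000000 + (1-p)*0.000000] = 0.000000; exercise = 0.000000; V(3,1) = max -> 0.000000
  V(3,2) = exp(-r*dt) * [p*0.000000 + (1-p)*0.000000] = 0.000000; exercise = 0.000000; V(3,2) = max -> 0.000000
  V(3,3) = exp(-r*dt) * [p*0.000000 + (1-p)*0.893735] = 0.436558; exercise = 0.000000; V(3,3) = max -> 0.436558
  V(2,0) = exp(-r*dt) * [p*0.000000 + (1-p)*0.000000] = 0.000000; exercise = 0.000000; V(2,0) = max -> 0.000000
  V(2,1) = exp(-r*dt) * [p*0.000000 + (1-p)*0.000000] = 0.000000; exercise = 0.000000; V(2,1) = max -> 0.000000
  V(2,2) = exp(-r*dt) * [p*0.000000 + (1-p)*0.436558] = 0.213243; exercise = 0.000000; V(2,2) = max -> 0.213243
  V(1,0) = exp(-r*dt) * [p*0.000000 + (1-p)*0.000000] = 0.000000; exercise = 0.000000; V(1,0) = max -> 0.000000
  V(1,1) = exp(-r*dt) * [p*0.000000 + (1-p)*0.213243] = 0.104162; exercise = 0.000000; V(1,1) = max -> 0.104162
  V(0,0) = exp(-r*dt) * [p*0.000000 + (1-p)*0.104162] = 0.050879; exercise = 0.000000; V(0,0) = max -> 0.050879

Answer: Price = V(0,0) = 0.0509


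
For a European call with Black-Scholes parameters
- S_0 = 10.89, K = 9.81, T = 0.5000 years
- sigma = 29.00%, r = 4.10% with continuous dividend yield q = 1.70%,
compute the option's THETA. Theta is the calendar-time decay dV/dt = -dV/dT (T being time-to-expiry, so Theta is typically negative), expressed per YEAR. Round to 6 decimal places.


d1 = 0.6703745997; d2 = 0.4653136332
phi(d1) = 0.3186571289; exp(-qT) = 0.9915360229; exp(-rT) = 0.9797086965
Theta = -S*exp(-qT)*phi(d1)*sigma/(2*sqrt(T)) - r*K*exp(-rT)*N(d2) + q*S*exp(-qT)*N(d1)
N(d1) = 0.7486904888; N(d2) = 0.6791465634; sqrt(T) = 0.7071067812
Term 1 = -10.8900 * 0.9915360229 * 0.3186571289 * 0.2900 / (2 * 0.7071067812) = -0.7055747256
Term 2 = -0.0410 * 9.8100 * 0.9797086965 * 0.6791465634 = -0.2676167761
Term 3 = 0.0170 * 10.8900 * 0.9915360229 * 0.7486904888 = 0.1374319201
Theta = -0.7055747256 + (-0.2676167761) + (0.1374319201) = -0.835760

Answer: Theta = -0.835760


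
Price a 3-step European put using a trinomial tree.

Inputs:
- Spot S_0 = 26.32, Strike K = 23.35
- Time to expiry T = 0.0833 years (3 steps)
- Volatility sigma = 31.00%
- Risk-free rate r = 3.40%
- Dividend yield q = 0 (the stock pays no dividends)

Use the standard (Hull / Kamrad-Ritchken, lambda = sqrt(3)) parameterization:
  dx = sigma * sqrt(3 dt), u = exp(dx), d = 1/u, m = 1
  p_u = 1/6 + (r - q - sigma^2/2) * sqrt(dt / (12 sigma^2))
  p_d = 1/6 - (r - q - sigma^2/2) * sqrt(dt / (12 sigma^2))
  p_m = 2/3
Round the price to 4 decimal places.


Answer: Price = V(0,0) = 0.0918

Derivation:
dt = T/N = 0.027767; dx = sigma*sqrt(3*dt) = 0.089471
u = exp(dx) = 1.093596; d = 1/u = 0.914414
p_u = 0.164487, p_m = 0.666667, p_d = 0.168847
Discount per step: exp(-r*dt) = 0.999056
Stock lattice S(k, j) with j the centered position index:
  k=0: S(0,+0) = 26.3200
  k=1: S(1,-1) = 24.0674; S(1,+0) = 26.3200; S(1,+1) = 28.7834
  k=2: S(2,-2) = 22.0076; S(2,-1) = 24.0674; S(2,+0) = 26.3200; S(2,+1) = 28.7834; S(2,+2) = 31.4775
  k=3: S(3,-3) = 20.1240; S(3,-2) = 22.0076; S(3,-1) = 24.0674; S(3,+0) = 26.3200; S(3,+1) = 28.7834; S(3,+2) = 31.4775; S(3,+3) = 34.4236
Terminal payoffs V(N, j) = max(K - S_T, 0):
  V(3,-3) = 3.225964; V(3,-2) = 1.342434; V(3,-1) = 0.000000; V(3,+0) = 0.000000; V(3,+1) = 0.000000; V(3,+2) = 0.000000; V(3,+3) = 0.000000
Backward induction: V(k, j) = exp(-r*dt) * [p_u * V(k+1, j+1) + p_m * V(k+1, j) + p_d * V(k+1, j-1)]
  V(2,-2) = exp(-r*dt) * [p_u*0.000000 + p_m*1.342434 + p_d*3.225964] = 1.438291
  V(2,-1) = exp(-r*dt) * [p_u*0.000000 + p_m*0.000000 + p_d*1.342434] = 0.226452
  V(2,+0) = exp(-r*dt) * [p_u*0.000000 + p_m*0.000000 + p_d*0.000000] = 0.000000
  V(2,+1) = exp(-r*dt) * [p_u*0.000000 + p_m*0.000000 + p_d*0.000000] = 0.000000
  V(2,+2) = exp(-r*dt) * [p_u*0.000000 + p_m*0.000000 + p_d*0.000000] = 0.000000
  V(1,-1) = exp(-r*dt) * [p_u*0.000000 + p_m*0.226452 + p_d*1.438291] = 0.393447
  V(1,+0) = exp(-r*dt) * [p_u*0.000000 + p_m*0.000000 + p_d*0.226452] = 0.038200
  V(1,+1) = exp(-r*dt) * [p_u*0.000000 + p_m*0.000000 + p_d*0.000000] = 0.000000
  V(0,+0) = exp(-r*dt) * [p_u*0.000000 + p_m*0.038200 + p_d*0.393447] = 0.091812


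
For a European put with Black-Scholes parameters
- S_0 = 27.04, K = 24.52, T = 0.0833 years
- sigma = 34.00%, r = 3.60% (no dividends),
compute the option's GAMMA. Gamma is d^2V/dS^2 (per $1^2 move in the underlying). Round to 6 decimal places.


d1 = 1.0765491981; d2 = 0.9784192842
phi(d1) = 0.2234835161; exp(-qT) = 1.0000000000; exp(-rT) = 0.9970056919
Gamma = exp(-qT) * phi(d1) / (S * sigma * sqrt(T)) = 1.0000000000 * 0.2234835161 / (27.0400 * 0.3400 * 0.2886173938) = 0.084224

Answer: Gamma = 0.084224


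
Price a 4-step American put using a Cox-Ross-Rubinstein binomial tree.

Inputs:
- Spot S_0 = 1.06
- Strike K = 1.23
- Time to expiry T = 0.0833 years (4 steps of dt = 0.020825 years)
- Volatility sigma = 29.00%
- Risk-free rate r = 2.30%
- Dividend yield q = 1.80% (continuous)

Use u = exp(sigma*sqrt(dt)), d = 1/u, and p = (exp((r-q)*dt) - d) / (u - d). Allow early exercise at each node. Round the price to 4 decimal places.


dt = T/N = 0.020825
u = exp(sigma*sqrt(dt)) = 1.042738; d = 1/u = 0.959014
p = (exp((r-q)*dt) - d) / (u - d) = 0.490783
Discount per step: exp(-r*dt) = 0.999521
Stock lattice S(k, i) with i counting down-moves:
  k=0: S(0,0) = 1.0600
  k=1: S(1,0) = 1.1053; S(1,1) = 1.0166
  k=2: S(2,0) = 1.1525; S(2,1) = 1.0600; S(2,2) = 0.9749
  k=3: S(3,0) = 1.2018; S(3,1) = 1.1053; S(3,2) = 1.0166; S(3,3) = 0.9349
  k=4: S(4,0) = 1.2532; S(4,1) = 1.1525; S(4,2) = 1.0600; S(4,3) = 0.9749; S(4,4) = 0.8966
Terminal payoffs V(N, i) = max(K - S_T, 0):
  V(4,0) = 0.000000; V(4,1) = 0.077460; V(4,2) = 0.170000; V(4,3) = 0.255110; V(4,4) = 0.333385
Backward induction: V(k, i) = exp(-r*dt) * [p * V(k+1, i) + (1-p) * V(k+1, i+1)]; then take max(V_cont, immediate exercise) for American.
  V(3,0) = exp(-r*dt) * [p*0.000000 + (1-p)*0.077460] = 0.039425; exercise = 0.028204; V(3,0) = max -> 0.039425
  V(3,1) = exp(-r*dt) * [p*0.077460 + (1-p)*0.170000] = 0.124523; exercise = 0.124698; V(3,1) = max -> 0.124698
  V(3,2) = exp(-r*dt) * [p*0.170000 + (1-p)*0.255110] = 0.213237; exercise = 0.213445; V(3,2) = max -> 0.213445
  V(3,3) = exp(-r*dt) * [p*0.255110 + (1-p)*0.333385] = 0.294828; exercise = 0.295066; V(3,3) = max -> 0.295066
  V(2,0) = exp(-r*dt) * [p*0.039425 + (1-p)*0.124698] = 0.082808; exercise = 0.077460; V(2,0) = max -> 0.082808
  V(2,1) = exp(-r*dt) * [p*0.124698 + (1-p)*0.213445] = 0.169808; exercise = 0.170000; V(2,1) = max -> 0.170000
  V(2,2) = exp(-r*dt) * [p*0.213445 + (1-p)*0.295066] = 0.254886; exercise = 0.255110; V(2,2) = max -> 0.255110
  V(1,0) = exp(-r*dt) * [p*0.082808 + (1-p)*0.170000] = 0.127147; exercise = 0.124698; V(1,0) = max -> 0.127147
  V(1,1) = exp(-r*dt) * [p*0.170000 + (1-p)*0.255110] = 0.213237; exercise = 0.213445; V(1,1) = max -> 0.213445
  V(0,0) = exp(-r*dt) * [p*0.127147 + (1-p)*0.213445] = 0.171009; exercise = 0.170000; V(0,0) = max -> 0.171009

Answer: Price = V(0,0) = 0.1710


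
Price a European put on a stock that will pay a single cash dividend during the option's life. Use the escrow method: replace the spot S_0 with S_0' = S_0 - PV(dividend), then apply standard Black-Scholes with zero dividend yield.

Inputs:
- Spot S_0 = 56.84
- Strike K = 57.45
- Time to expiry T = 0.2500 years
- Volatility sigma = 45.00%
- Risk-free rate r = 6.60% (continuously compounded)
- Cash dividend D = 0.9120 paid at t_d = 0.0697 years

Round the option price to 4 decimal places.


PV(D) = D * exp(-r * t_d) = 0.9120 * 0.99541036 = 0.90781425
S_0' = S_0 - PV(D) = 56.8400 - 0.90781425 = 55.93218575
d1 = (ln(S_0'/K) + (r + sigma^2/2)*T) / (sigma*sqrt(T)) = 0.06683326
d2 = d1 - sigma*sqrt(T) = -0.15816674
exp(-rT) = 0.98363538
N(-d1) = 0.47335722; N(-d2) = 0.56283729
P = K * exp(-rT) * N(-d2) - S_0' * N(-d1) = 57.4500 * 0.98363538 * 0.56283729 - 55.93218575 * 0.47335722 = 5.3299

Answer: Price = 5.3299


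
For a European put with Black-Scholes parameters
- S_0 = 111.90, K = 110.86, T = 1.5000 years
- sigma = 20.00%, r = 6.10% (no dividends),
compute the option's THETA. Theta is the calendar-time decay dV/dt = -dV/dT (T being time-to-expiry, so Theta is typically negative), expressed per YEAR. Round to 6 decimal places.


Answer: Theta = -0.776985

Derivation:
d1 = 0.5341417400; d2 = 0.2891927657
phi(d1) = 0.3459046111; exp(-qT) = 1.0000000000; exp(-rT) = 0.9125613162
Theta = -S*exp(-qT)*phi(d1)*sigma/(2*sqrt(T)) + r*K*exp(-rT)*N(-d2) - q*S*exp(-qT)*N(-d1)
N(-d1) = 0.2966217367; N(-d2) = 0.3862169338; sqrt(T) = 1.2247448714
Term 1 = -111.9000 * 1.0000000000 * 0.3459046111 * 0.2000 / (2 * 1.2247448714) = -3.1603909423
Term 2 = 0.0610 * 110.8600 * 0.9125613162 * 0.3862169338 = 2.3834062608
Term 3 = 0 (no dividend yield, q = 0)
Theta = -3.1603909423 + (2.3834062608) + (0.0000000000) = -0.776985


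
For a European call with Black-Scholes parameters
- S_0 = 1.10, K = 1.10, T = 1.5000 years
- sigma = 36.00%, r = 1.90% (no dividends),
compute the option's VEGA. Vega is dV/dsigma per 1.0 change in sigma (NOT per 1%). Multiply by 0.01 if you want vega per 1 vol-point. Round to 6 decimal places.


d1 = 0.2850933895; d2 = -0.1558147642
phi(d1) = 0.3830546336; exp(-qT) = 1.0000000000; exp(-rT) = 0.9719022941
Vega = S * exp(-qT) * phi(d1) * sqrt(T) = 1.1000 * 1.0000000000 * 0.3830546336 * 1.2247448714 = 0.516059

Answer: Vega = 0.516059


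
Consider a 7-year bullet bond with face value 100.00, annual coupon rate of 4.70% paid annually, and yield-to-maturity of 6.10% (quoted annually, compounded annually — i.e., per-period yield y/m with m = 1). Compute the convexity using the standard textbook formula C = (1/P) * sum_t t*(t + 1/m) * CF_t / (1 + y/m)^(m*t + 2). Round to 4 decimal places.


Answer: Convexity = 41.1564

Derivation:
Coupon per period c = face * coupon_rate / m = 4.700000
Periods per year m = 1; per-period yield y/m = 0.061000
Number of cashflows N = 7
Cashflows (t years, CF_t, discount factor 1/(1+y/m)^(m*t), PV):
  t = 1.0000: CF_t = 4.700000, DF = 0.942507, PV = 4.429783
  t = 2.0000: CF_t = 4.700000, DF = 0.888320, PV = 4.175102
  t = 3.0000: CF_t = 4.700000, DF = 0.837247, PV = 3.935063
  t = 4.0000: CF_t = 4.700000, DF = 0.789112, PV = 3.708825
  t = 5.0000: CF_t = 4.700000, DF = 0.743743, PV = 3.495594
  t = 6.0000: CF_t = 4.700000, DF = 0.700983, PV = 3.294622
  t = 7.0000: CF_t = 104.700000, DF = 0.660682, PV = 69.173380
Price P = sum_t PV_t = 92.212368
Convexity numerator sum_t t*(t + 1/m) * CF_t / (1+y/m)^(m*t + 2):
  t = 1.0000: term = 7.870126
  t = 2.0000: term = 22.252949
  t = 3.0000: term = 41.947123
  t = 4.0000: term = 65.892434
  t = 5.0000: term = 93.156127
  t = 6.0000: term = 122.920432
  t = 7.0000: term = 3441.091759
Convexity = (1/P) * sum = 3795.130951 / 92.212368 = 41.156420


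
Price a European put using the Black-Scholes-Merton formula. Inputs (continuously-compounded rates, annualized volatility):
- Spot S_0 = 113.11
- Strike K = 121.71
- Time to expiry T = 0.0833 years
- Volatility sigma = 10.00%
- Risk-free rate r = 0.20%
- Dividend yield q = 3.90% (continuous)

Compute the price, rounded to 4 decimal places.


Answer: Price = 8.9509

Derivation:
d1 = (ln(S/K) + (r - q + 0.5*sigma^2) * T) / (sigma * sqrt(T)) = -2.63137188
d2 = d1 - sigma * sqrt(T) = -2.66023362
exp(-rT) = 0.99983341; exp(-qT) = 0.99675657
P = K * exp(-rT) * N(-d2) - S_0 * exp(-qT) * N(-d1)
N(-d1) = 0.99574795; N(-d2) = 0.99609568
P = 121.7100 * 0.99983341 * 0.99609568 - 113.1100 * 0.99675657 * 0.99574795 = 8.9509


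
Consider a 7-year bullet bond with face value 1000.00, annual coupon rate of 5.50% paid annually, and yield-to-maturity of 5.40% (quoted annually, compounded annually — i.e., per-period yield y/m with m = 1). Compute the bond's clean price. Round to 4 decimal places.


Coupon per period c = face * coupon_rate / m = 55.000000
Periods per year m = 1; per-period yield y/m = 0.054000
Number of cashflows N = 7
Cashflows (t years, CF_t, discount factor 1/(1+y/m)^(m*t), PV):
  t = 1.0000: CF_t = 55.000000, DF = 0.948767, PV = 52.182163
  t = 2.0000: CF_t = 55.000000, DF = 0.900158, PV = 49.508694
  t = 3.0000: CF_t = 55.000000, DF = 0.854040, PV = 46.972195
  t = 4.0000: CF_t = 55.000000, DF = 0.810285, PV = 44.565650
  t = 5.0000: CF_t = 55.000000, DF = 0.768771, PV = 42.282400
  t = 6.0000: CF_t = 55.000000, DF = 0.729384, PV = 40.116129
  t = 7.0000: CF_t = 1055.000000, DF = 0.692015, PV = 730.076187
Price P = sum_t PV_t = 1005.703420

Answer: Price = 1005.7034


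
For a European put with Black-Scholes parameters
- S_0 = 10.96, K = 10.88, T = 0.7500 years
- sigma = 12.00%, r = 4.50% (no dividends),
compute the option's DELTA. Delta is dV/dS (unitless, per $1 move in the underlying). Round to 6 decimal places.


Answer: Delta = -0.327360

Derivation:
d1 = 0.4472159043; d2 = 0.3432928558
phi(d1) = 0.3609775302; exp(-qT) = 1.0000000000; exp(-rT) = 0.9668131777
N(-d1) = 0.3273595896
Delta = -exp(-qT) * N(-d1) = -1.0000000000 * 0.3273595896 = -0.327360


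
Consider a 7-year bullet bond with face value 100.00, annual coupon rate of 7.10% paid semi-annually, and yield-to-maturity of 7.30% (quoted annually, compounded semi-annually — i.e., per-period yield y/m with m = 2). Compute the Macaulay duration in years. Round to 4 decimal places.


Answer: Macaulay duration = 5.6265 years

Derivation:
Coupon per period c = face * coupon_rate / m = 3.550000
Periods per year m = 2; per-period yield y/m = 0.036500
Number of cashflows N = 14
Cashflows (t years, CF_t, discount factor 1/(1+y/m)^(m*t), PV):
  t = 0.5000: CF_t = 3.550000, DF = 0.964785, PV = 3.424988
  t = 1.0000: CF_t = 3.550000, DF = 0.930811, PV = 3.304378
  t = 1.5000: CF_t = 3.550000, DF = 0.898033, PV = 3.188016
  t = 2.0000: CF_t = 3.550000, DF = 0.866409, PV = 3.075751
  t = 2.5000: CF_t = 3.550000, DF = 0.835898, PV = 2.967439
  t = 3.0000: CF_t = 3.550000, DF = 0.806462, PV = 2.862942
  t = 3.5000: CF_t = 3.550000, DF = 0.778063, PV = 2.762124
  t = 4.0000: CF_t = 3.550000, DF = 0.750664, PV = 2.664857
  t = 4.5000: CF_t = 3.550000, DF = 0.724230, PV = 2.571015
  t = 5.0000: CF_t = 3.550000, DF = 0.698726, PV = 2.480477
  t = 5.5000: CF_t = 3.550000, DF = 0.674121, PV = 2.393128
  t = 6.0000: CF_t = 3.550000, DF = 0.650382, PV = 2.308855
  t = 6.5000: CF_t = 3.550000, DF = 0.627479, PV = 2.227550
  t = 7.0000: CF_t = 103.550000, DF = 0.605382, PV = 62.687336
Price P = sum_t PV_t = 98.918856
Macaulay numerator sum_t t * PV_t:
  t * PV_t at t = 0.5000: 1.712494
  t * PV_t at t = 1.0000: 3.304378
  t * PV_t at t = 1.5000: 4.782023
  t * PV_t at t = 2.0000: 6.151501
  t * PV_t at t = 2.5000: 7.418598
  t * PV_t at t = 3.0000: 8.588825
  t * PV_t at t = 3.5000: 9.667435
  t * PV_t at t = 4.0000: 10.659428
  t * PV_t at t = 4.5000: 11.569567
  t * PV_t at t = 5.0000: 12.402387
  t * PV_t at t = 5.5000: 13.162206
  t * PV_t at t = 6.0000: 13.853131
  t * PV_t at t = 6.5000: 14.479072
  t * PV_t at t = 7.0000: 438.811351
Macaulay duration D = (sum_t t * PV_t) / P = 556.562396 / 98.918856 = 5.626454


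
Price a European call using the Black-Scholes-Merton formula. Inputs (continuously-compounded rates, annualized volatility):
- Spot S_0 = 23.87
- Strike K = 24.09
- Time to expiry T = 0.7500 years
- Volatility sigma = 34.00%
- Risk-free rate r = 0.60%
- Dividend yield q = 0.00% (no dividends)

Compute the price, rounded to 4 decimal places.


Answer: Price = 2.7448

Derivation:
d1 = (ln(S/K) + (r - q + 0.5*sigma^2) * T) / (sigma * sqrt(T)) = 0.13134930
d2 = d1 - sigma * sqrt(T) = -0.16309933
exp(-rT) = 0.99551011; exp(-qT) = 1.00000000
C = S_0 * exp(-qT) * N(d1) - K * exp(-rT) * N(d2)
N(d1) = 0.55225050; N(d2) = 0.43522011
C = 23.8700 * 1.00000000 * 0.55225050 - 24.0900 * 0.99551011 * 0.43522011 = 2.7448


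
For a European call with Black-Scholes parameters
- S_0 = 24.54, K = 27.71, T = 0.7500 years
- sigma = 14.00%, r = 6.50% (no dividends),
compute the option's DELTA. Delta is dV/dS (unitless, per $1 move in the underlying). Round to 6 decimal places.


d1 = -0.5393187190; d2 = -0.6605622755
phi(d1) = 0.3449448004; exp(-qT) = 1.0000000000; exp(-rT) = 0.9524192047
N(d1) = 0.2948334774
Delta = exp(-qT) * N(d1) = 1.0000000000 * 0.2948334774 = 0.294833

Answer: Delta = 0.294833


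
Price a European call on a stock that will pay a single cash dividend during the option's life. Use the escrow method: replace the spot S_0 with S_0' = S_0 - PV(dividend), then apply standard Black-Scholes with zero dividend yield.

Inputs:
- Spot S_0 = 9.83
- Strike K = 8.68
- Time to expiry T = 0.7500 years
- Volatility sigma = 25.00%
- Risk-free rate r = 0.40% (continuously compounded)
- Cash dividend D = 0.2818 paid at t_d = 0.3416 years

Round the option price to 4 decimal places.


Answer: Price = 1.3111

Derivation:
PV(D) = D * exp(-r * t_d) = 0.2818 * 0.99863453 = 0.28141521
S_0' = S_0 - PV(D) = 9.8300 - 0.28141521 = 9.54858479
d1 = (ln(S_0'/K) + (r + sigma^2/2)*T) / (sigma*sqrt(T)) = 0.56261133
d2 = d1 - sigma*sqrt(T) = 0.34610497
exp(-rT) = 0.99700450
N(d1) = 0.71315021; N(d2) = 0.63536809
C = S_0' * N(d1) - K * exp(-rT) * N(d2) = 9.54858479 * 0.71315021 - 8.6800 * 0.99700450 * 0.63536809 = 1.3111


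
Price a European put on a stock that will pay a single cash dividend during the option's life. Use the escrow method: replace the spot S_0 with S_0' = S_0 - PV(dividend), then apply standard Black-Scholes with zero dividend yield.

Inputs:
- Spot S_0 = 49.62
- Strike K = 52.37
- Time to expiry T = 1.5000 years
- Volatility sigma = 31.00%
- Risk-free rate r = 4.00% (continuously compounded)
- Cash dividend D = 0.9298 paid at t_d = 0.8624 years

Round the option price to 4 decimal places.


PV(D) = D * exp(-r * t_d) = 0.9298 * 0.96609220 = 0.89827253
S_0' = S_0 - PV(D) = 49.6200 - 0.89827253 = 48.72172747
d1 = (ln(S_0'/K) + (r + sigma^2/2)*T) / (sigma*sqrt(T)) = 0.15767911
d2 = d1 - sigma*sqrt(T) = -0.22199180
exp(-rT) = 0.94176453
N(-d1) = 0.43735483; N(-d2) = 0.58783987
P = K * exp(-rT) * N(-d2) - S_0' * N(-d1) = 52.3700 * 0.94176453 * 0.58783987 - 48.72172747 * 0.43735483 = 7.6837

Answer: Price = 7.6837


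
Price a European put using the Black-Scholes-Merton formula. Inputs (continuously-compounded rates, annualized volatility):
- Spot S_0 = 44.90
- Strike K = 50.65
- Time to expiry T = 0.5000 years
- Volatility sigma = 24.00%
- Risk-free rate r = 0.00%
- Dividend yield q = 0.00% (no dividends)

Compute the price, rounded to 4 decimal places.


Answer: Price = 6.8844

Derivation:
d1 = (ln(S/K) + (r - q + 0.5*sigma^2) * T) / (sigma * sqrt(T)) = -0.62520871
d2 = d1 - sigma * sqrt(T) = -0.79491433
exp(-rT) = 1.00000000; exp(-qT) = 1.00000000
P = K * exp(-rT) * N(-d2) - S_0 * exp(-qT) * N(-d1)
N(-d1) = 0.73408296; N(-d2) = 0.78666833
P = 50.6500 * 1.00000000 * 0.78666833 - 44.9000 * 1.00000000 * 0.73408296 = 6.8844


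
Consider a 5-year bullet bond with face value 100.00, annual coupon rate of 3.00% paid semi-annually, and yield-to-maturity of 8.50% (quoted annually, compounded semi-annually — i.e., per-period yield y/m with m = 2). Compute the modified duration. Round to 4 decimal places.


Answer: Modified duration = 4.4382

Derivation:
Coupon per period c = face * coupon_rate / m = 1.500000
Periods per year m = 2; per-period yield y/m = 0.042500
Number of cashflows N = 10
Cashflows (t years, CF_t, discount factor 1/(1+y/m)^(m*t), PV):
  t = 0.5000: CF_t = 1.500000, DF = 0.959233, PV = 1.438849
  t = 1.0000: CF_t = 1.500000, DF = 0.920127, PV = 1.380191
  t = 1.5000: CF_t = 1.500000, DF = 0.882616, PV = 1.323924
  t = 2.0000: CF_t = 1.500000, DF = 0.846634, PV = 1.269951
  t = 2.5000: CF_t = 1.500000, DF = 0.812119, PV = 1.218179
  t = 3.0000: CF_t = 1.500000, DF = 0.779011, PV = 1.168517
  t = 3.5000: CF_t = 1.500000, DF = 0.747253, PV = 1.120879
  t = 4.0000: CF_t = 1.500000, DF = 0.716789, PV = 1.075184
  t = 4.5000: CF_t = 1.500000, DF = 0.687568, PV = 1.031351
  t = 5.0000: CF_t = 101.500000, DF = 0.659537, PV = 66.943036
Price P = sum_t PV_t = 77.970061
First compute Macaulay numerator sum_t t * PV_t:
  t * PV_t at t = 0.5000: 0.719424
  t * PV_t at t = 1.0000: 1.380191
  t * PV_t at t = 1.5000: 1.985886
  t * PV_t at t = 2.0000: 2.539902
  t * PV_t at t = 2.5000: 3.045446
  t * PV_t at t = 3.0000: 3.505550
  t * PV_t at t = 3.5000: 3.923077
  t * PV_t at t = 4.0000: 4.300736
  t * PV_t at t = 4.5000: 4.641082
  t * PV_t at t = 5.0000: 334.715181
Macaulay duration D = 360.756475 / 77.970061 = 4.626859
Modified duration = D / (1 + y/m) = 4.626859 / (1 + 0.042500) = 4.438234


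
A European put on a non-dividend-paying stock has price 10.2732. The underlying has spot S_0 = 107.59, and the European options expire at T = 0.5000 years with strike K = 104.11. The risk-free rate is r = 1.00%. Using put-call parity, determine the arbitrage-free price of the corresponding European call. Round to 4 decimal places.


Answer: Call price = 14.2725

Derivation:
Put-call parity: C - P = S_0 * exp(-qT) - K * exp(-rT).
S_0 * exp(-qT) = 107.5900 * 1.00000000 = 107.59000000
K * exp(-rT) = 104.1100 * 0.99501248 = 103.59074921
C = P + S*exp(-qT) - K*exp(-rT)
C = 10.2732 + 107.59000000 - 103.59074921 = 14.2725


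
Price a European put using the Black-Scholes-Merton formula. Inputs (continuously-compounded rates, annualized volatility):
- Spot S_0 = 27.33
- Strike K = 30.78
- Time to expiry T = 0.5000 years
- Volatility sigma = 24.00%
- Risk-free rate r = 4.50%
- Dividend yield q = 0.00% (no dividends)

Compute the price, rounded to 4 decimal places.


d1 = (ln(S/K) + (r - q + 0.5*sigma^2) * T) / (sigma * sqrt(T)) = -0.48307254
d2 = d1 - sigma * sqrt(T) = -0.65277817
exp(-rT) = 0.97775124; exp(-qT) = 1.00000000
P = K * exp(-rT) * N(-d2) - S_0 * exp(-qT) * N(-d1)
N(-d1) = 0.68547788; N(-d2) = 0.74305035
P = 30.7800 * 0.97775124 * 0.74305035 - 27.3300 * 1.00000000 * 0.68547788 = 3.6281

Answer: Price = 3.6281


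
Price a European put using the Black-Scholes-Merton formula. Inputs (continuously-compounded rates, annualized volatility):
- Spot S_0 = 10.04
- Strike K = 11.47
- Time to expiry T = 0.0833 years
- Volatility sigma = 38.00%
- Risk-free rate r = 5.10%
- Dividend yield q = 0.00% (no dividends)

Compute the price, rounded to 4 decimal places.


Answer: Price = 1.4506

Derivation:
d1 = (ln(S/K) + (r - q + 0.5*sigma^2) * T) / (sigma * sqrt(T)) = -1.12054428
d2 = d1 - sigma * sqrt(T) = -1.23021889
exp(-rT) = 0.99576071; exp(-qT) = 1.00000000
P = K * exp(-rT) * N(-d2) - S_0 * exp(-qT) * N(-d1)
N(-d1) = 0.86875905; N(-d2) = 0.89069243
P = 11.4700 * 0.99576071 * 0.89069243 - 10.0400 * 1.00000000 * 0.86875905 = 1.4506


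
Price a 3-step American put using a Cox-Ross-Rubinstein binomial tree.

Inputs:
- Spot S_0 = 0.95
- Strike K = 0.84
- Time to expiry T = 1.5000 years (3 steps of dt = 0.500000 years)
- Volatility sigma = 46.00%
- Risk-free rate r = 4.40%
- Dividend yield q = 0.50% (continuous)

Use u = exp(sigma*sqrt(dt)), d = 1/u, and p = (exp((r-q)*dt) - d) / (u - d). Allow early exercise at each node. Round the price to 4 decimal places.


dt = T/N = 0.500000
u = exp(sigma*sqrt(dt)) = 1.384403; d = 1/u = 0.722333
p = (exp((r-q)*dt) - d) / (u - d) = 0.449134
Discount per step: exp(-r*dt) = 0.978240
Stock lattice S(k, i) with i counting down-moves:
  k=0: S(0,0) = 0.9500
  k=1: S(1,0) = 1.3152; S(1,1) = 0.6862
  k=2: S(2,0) = 1.8207; S(2,1) = 0.9500; S(2,2) = 0.4957
  k=3: S(3,0) = 2.5206; S(3,1) = 1.3152; S(3,2) = 0.6862; S(3,3) = 0.3580
Terminal payoffs V(N, i) = max(K - S_T, 0):
  V(3,0) = 0.000000; V(3,1) = 0.000000; V(3,2) = 0.153784; V(3,3) = 0.481956
Backward induction: V(k, i) = exp(-r*dt) * [p * V(k+1, i) + (1-p) * V(k+1, i+1)]; then take max(V_cont, immediate exercise) for American.
  V(2,0) = exp(-r*dt) * [p*0.000000 + (1-p)*0.000000] = 0.000000; exercise = 0.000000; V(2,0) = max -> 0.000000
  V(2,1) = exp(-r*dt) * [p*0.000000 + (1-p)*0.153784] = 0.082871; exercise = 0.000000; V(2,1) = max -> 0.082871
  V(2,2) = exp(-r*dt) * [p*0.153784 + (1-p)*0.481956] = 0.327283; exercise = 0.344323; V(2,2) = max -> 0.344323
  V(1,0) = exp(-r*dt) * [p*0.000000 + (1-p)*0.082871] = 0.044657; exercise = 0.000000; V(1,0) = max -> 0.044657
  V(1,1) = exp(-r*dt) * [p*0.082871 + (1-p)*0.344323] = 0.221959; exercise = 0.153784; V(1,1) = max -> 0.221959
  V(0,0) = exp(-r*dt) * [p*0.044657 + (1-p)*0.221959] = 0.139230; exercise = 0.000000; V(0,0) = max -> 0.139230

Answer: Price = V(0,0) = 0.1392


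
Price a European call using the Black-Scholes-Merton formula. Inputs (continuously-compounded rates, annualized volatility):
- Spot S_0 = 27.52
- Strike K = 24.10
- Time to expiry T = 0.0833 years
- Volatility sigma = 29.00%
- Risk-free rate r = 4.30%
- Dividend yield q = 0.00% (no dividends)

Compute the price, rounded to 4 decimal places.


Answer: Price = 3.5529

Derivation:
d1 = (ln(S/K) + (r - q + 0.5*sigma^2) * T) / (sigma * sqrt(T)) = 1.67010076
d2 = d1 - sigma * sqrt(T) = 1.58640172
exp(-rT) = 0.99642451; exp(-qT) = 1.00000000
C = S_0 * exp(-qT) * N(d1) - K * exp(-rT) * N(d2)
N(d1) = 0.95255029; N(d2) = 0.94367589
C = 27.5200 * 1.00000000 * 0.95255029 - 24.1000 * 0.99642451 * 0.94367589 = 3.5529


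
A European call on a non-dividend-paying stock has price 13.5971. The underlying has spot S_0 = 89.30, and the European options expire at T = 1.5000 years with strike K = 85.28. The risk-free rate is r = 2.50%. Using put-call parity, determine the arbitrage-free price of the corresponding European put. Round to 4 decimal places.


Put-call parity: C - P = S_0 * exp(-qT) - K * exp(-rT).
S_0 * exp(-qT) = 89.3000 * 1.00000000 = 89.30000000
K * exp(-rT) = 85.2800 * 0.96319442 = 82.14121994
P = C - S*exp(-qT) + K*exp(-rT)
P = 13.5971 - 89.30000000 + 82.14121994 = 6.4383

Answer: Put price = 6.4383


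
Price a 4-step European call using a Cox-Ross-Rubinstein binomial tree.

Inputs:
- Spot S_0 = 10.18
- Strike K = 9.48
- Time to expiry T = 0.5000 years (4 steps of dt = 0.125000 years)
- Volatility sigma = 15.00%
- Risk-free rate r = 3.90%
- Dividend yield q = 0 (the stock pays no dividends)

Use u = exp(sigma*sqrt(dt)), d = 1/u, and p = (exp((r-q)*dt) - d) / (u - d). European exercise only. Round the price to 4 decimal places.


Answer: Price = V(0,0) = 1.0104

Derivation:
dt = T/N = 0.125000
u = exp(sigma*sqrt(dt)) = 1.054464; d = 1/u = 0.948349
p = (exp((r-q)*dt) - d) / (u - d) = 0.532797
Discount per step: exp(-r*dt) = 0.995137
Stock lattice S(k, i) with i counting down-moves:
  k=0: S(0,0) = 10.1800
  k=1: S(1,0) = 10.7344; S(1,1) = 9.6542
  k=2: S(2,0) = 11.3191; S(2,1) = 10.1800; S(2,2) = 9.1555
  k=3: S(3,0) = 11.9356; S(3,1) = 10.7344; S(3,2) = 9.6542; S(3,3) = 8.6826
  k=4: S(4,0) = 12.5856; S(4,1) = 11.3191; S(4,2) = 10.1800; S(4,3) = 9.1555; S(4,4) = 8.2342
Terminal payoffs V(N, i) = max(S_T - K, 0):
  V(4,0) = 3.105647; V(4,1) = 1.839094; V(4,2) = 0.700000; V(4,3) = 0.000000; V(4,4) = 0.000000
Backward induction: V(k, i) = exp(-r*dt) * [p * V(k+1, i) + (1-p) * V(k+1, i+1)].
  V(3,0) = exp(-r*dt) * [p*3.105647 + (1-p)*1.839094] = 2.501685
  V(3,1) = exp(-r*dt) * [p*1.839094 + (1-p)*0.700000] = 1.300551
  V(3,2) = exp(-r*dt) * [p*0.700000 + (1-p)*0.000000] = 0.371144
  V(3,3) = exp(-r*dt) * [p*0.000000 + (1-p)*0.000000] = 0.000000
  V(2,0) = exp(-r*dt) * [p*2.501685 + (1-p)*1.300551] = 1.931075
  V(2,1) = exp(-r*dt) * [p*1.300551 + (1-p)*0.371144] = 0.862117
  V(2,2) = exp(-r*dt) * [p*0.371144 + (1-p)*0.000000] = 0.196783
  V(1,0) = exp(-r*dt) * [p*1.931075 + (1-p)*0.862117] = 1.424692
  V(1,1) = exp(-r*dt) * [p*0.862117 + (1-p)*0.196783] = 0.548590
  V(0,0) = exp(-r*dt) * [p*1.424692 + (1-p)*0.548590] = 1.010437


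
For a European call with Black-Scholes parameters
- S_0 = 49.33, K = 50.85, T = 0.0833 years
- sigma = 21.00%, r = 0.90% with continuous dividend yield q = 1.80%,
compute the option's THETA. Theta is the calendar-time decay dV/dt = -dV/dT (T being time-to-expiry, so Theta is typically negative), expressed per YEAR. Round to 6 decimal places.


Answer: Theta = -6.217718

Derivation:
d1 = -0.4827719835; d2 = -0.5433816362
phi(d1) = 0.3550584244; exp(-qT) = 0.9985017235; exp(-rT) = 0.9992505810
Theta = -S*exp(-qT)*phi(d1)*sigma/(2*sqrt(T)) - r*K*exp(-rT)*N(d2) + q*S*exp(-qT)*N(d1)
N(d1) = 0.3146288228; N(d2) = 0.2934335334; sqrt(T) = 0.2886173938
Term 1 = -49.3300 * 0.9985017235 * 0.3550584244 * 0.2100 / (2 * 0.2886173938) = -6.3624818167
Term 2 = -0.0090 * 50.8500 * 0.9992505810 * 0.2934335334 = -0.1341892172
Term 3 = 0.0180 * 49.3300 * 0.9985017235 * 0.3146288228 = 0.2789529411
Theta = -6.3624818167 + (-0.1341892172) + (0.2789529411) = -6.217718


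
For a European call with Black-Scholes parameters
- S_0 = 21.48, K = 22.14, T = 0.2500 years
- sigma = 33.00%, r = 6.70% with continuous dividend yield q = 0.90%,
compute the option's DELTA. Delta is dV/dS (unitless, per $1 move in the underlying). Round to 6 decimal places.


Answer: Delta = 0.493687

Derivation:
d1 = -0.0130373190; d2 = -0.1780373190
phi(d1) = 0.3989083774; exp(-qT) = 0.9977525294; exp(-rT) = 0.9833895013
N(d1) = 0.4947990096
Delta = exp(-qT) * N(d1) = 0.9977525294 * 0.4947990096 = 0.493687


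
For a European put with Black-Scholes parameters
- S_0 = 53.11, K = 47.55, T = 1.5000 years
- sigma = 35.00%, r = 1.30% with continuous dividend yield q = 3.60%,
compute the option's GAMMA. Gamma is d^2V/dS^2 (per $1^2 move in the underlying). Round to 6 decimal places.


d1 = 0.3918214184; d2 = -0.0368392866
phi(d1) = 0.3694645273; exp(-qT) = 0.9474321065; exp(-rT) = 0.9806888952
Gamma = exp(-qT) * phi(d1) / (S * sigma * sqrt(T)) = 0.9474321065 * 0.3694645273 / (53.1100 * 0.3500 * 1.2247448714) = 0.015376

Answer: Gamma = 0.015376


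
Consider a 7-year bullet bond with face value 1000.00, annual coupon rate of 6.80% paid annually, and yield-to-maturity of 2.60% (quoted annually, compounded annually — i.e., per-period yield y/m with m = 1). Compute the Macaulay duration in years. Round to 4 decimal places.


Coupon per period c = face * coupon_rate / m = 68.000000
Periods per year m = 1; per-period yield y/m = 0.026000
Number of cashflows N = 7
Cashflows (t years, CF_t, discount factor 1/(1+y/m)^(m*t), PV):
  t = 1.0000: CF_t = 68.000000, DF = 0.974659, PV = 66.276803
  t = 2.0000: CF_t = 68.000000, DF = 0.949960, PV = 64.597274
  t = 3.0000: CF_t = 68.000000, DF = 0.925887, PV = 62.960306
  t = 4.0000: CF_t = 68.000000, DF = 0.902424, PV = 61.364821
  t = 5.0000: CF_t = 68.000000, DF = 0.879555, PV = 59.809767
  t = 6.0000: CF_t = 68.000000, DF = 0.857266, PV = 58.294120
  t = 7.0000: CF_t = 1068.000000, DF = 0.835542, PV = 892.359245
Price P = sum_t PV_t = 1265.662335
Macaulay numerator sum_t t * PV_t:
  t * PV_t at t = 1.0000: 66.276803
  t * PV_t at t = 2.0000: 129.194548
  t * PV_t at t = 3.0000: 188.880918
  t * PV_t at t = 4.0000: 245.459283
  t * PV_t at t = 5.0000: 299.048834
  t * PV_t at t = 6.0000: 349.764718
  t * PV_t at t = 7.0000: 6246.514713
Macaulay duration D = (sum_t t * PV_t) / P = 7525.139817 / 1265.662335 = 5.945614

Answer: Macaulay duration = 5.9456 years


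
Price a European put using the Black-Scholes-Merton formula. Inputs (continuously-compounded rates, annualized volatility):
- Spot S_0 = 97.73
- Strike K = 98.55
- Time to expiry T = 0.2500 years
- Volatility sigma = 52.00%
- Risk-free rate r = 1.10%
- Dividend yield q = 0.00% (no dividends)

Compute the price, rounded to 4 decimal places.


Answer: Price = 10.4140

Derivation:
d1 = (ln(S/K) + (r - q + 0.5*sigma^2) * T) / (sigma * sqrt(T)) = 0.10844054
d2 = d1 - sigma * sqrt(T) = -0.15155946
exp(-rT) = 0.99725378; exp(-qT) = 1.00000000
P = K * exp(-rT) * N(-d2) - S_0 * exp(-qT) * N(-d1)
N(-d1) = 0.45682312; N(-d2) = 0.56023279
P = 98.5500 * 0.99725378 * 0.56023279 - 97.7300 * 1.00000000 * 0.45682312 = 10.4140


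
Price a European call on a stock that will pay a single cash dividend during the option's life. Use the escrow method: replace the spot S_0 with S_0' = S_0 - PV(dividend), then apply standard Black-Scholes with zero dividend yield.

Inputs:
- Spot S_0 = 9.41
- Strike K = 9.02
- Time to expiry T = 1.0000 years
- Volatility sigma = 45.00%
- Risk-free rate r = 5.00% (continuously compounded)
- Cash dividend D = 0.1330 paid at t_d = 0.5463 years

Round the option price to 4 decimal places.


PV(D) = D * exp(-r * t_d) = 0.1330 * 0.97305468 = 0.12941627
S_0' = S_0 - PV(D) = 9.4100 - 0.12941627 = 9.28058373
d1 = (ln(S_0'/K) + (r + sigma^2/2)*T) / (sigma*sqrt(T)) = 0.39940025
d2 = d1 - sigma*sqrt(T) = -0.05059975
exp(-rT) = 0.95122942
N(d1) = 0.65520085; N(d2) = 0.47982223
C = S_0' * N(d1) - K * exp(-rT) * N(d2) = 9.28058373 * 0.65520085 - 9.0200 * 0.95122942 * 0.47982223 = 1.9637

Answer: Price = 1.9637


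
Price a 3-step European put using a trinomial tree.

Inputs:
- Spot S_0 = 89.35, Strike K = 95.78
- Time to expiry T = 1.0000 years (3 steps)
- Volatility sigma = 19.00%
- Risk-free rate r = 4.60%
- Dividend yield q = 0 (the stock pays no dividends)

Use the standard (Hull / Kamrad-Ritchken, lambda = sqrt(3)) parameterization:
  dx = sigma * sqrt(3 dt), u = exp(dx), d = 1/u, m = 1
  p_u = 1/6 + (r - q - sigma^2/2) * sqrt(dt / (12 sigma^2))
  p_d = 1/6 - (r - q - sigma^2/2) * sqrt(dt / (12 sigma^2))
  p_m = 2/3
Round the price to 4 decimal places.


Answer: Price = V(0,0) = 8.1545

Derivation:
dt = T/N = 0.333333; dx = sigma*sqrt(3*dt) = 0.190000
u = exp(dx) = 1.209250; d = 1/u = 0.826959
p_u = 0.191184, p_m = 0.666667, p_d = 0.142149
Discount per step: exp(-r*dt) = 0.984784
Stock lattice S(k, j) with j the centered position index:
  k=0: S(0,+0) = 89.3500
  k=1: S(1,-1) = 73.8888; S(1,+0) = 89.3500; S(1,+1) = 108.0465
  k=2: S(2,-2) = 61.1030; S(2,-1) = 73.8888; S(2,+0) = 89.3500; S(2,+1) = 108.0465; S(2,+2) = 130.6551
  k=3: S(3,-3) = 50.5297; S(3,-2) = 61.1030; S(3,-1) = 73.8888; S(3,+0) = 89.3500; S(3,+1) = 108.0465; S(3,+2) = 130.6551; S(3,+3) = 157.9947
Terminal payoffs V(N, j) = max(K - S_T, 0):
  V(3,-3) = 45.250302; V(3,-2) = 34.676983; V(3,-1) = 21.891201; V(3,+0) = 6.430000; V(3,+1) = 0.000000; V(3,+2) = 0.000000; V(3,+3) = 0.000000
Backward induction: V(k, j) = exp(-r*dt) * [p_u * V(k+1, j+1) + p_m * V(k+1, j) + p_d * V(k+1, j-1)]
  V(2,-2) = exp(-r*dt) * [p_u*21.891201 + p_m*34.676983 + p_d*45.250302] = 33.222199
  V(2,-1) = exp(-r*dt) * [p_u*6.430000 + p_m*21.891201 + p_d*34.676983] = 20.436970
  V(2,+0) = exp(-r*dt) * [p_u*0.000000 + p_m*6.430000 + p_d*21.891201] = 7.285904
  V(2,+1) = exp(-r*dt) * [p_u*0.000000 + p_m*0.000000 + p_d*6.430000] = 0.900111
  V(2,+2) = exp(-r*dt) * [p_u*0.000000 + p_m*0.000000 + p_d*0.000000] = 0.000000
  V(1,-1) = exp(-r*dt) * [p_u*7.285904 + p_m*20.436970 + p_d*33.222199] = 19.439730
  V(1,+0) = exp(-r*dt) * [p_u*0.900111 + p_m*7.285904 + p_d*20.436970] = 7.813720
  V(1,+1) = exp(-r*dt) * [p_u*0.000000 + p_m*0.900111 + p_d*7.285904] = 1.610868
  V(0,+0) = exp(-r*dt) * [p_u*1.610868 + p_m*7.813720 + p_d*19.439730] = 8.154461
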